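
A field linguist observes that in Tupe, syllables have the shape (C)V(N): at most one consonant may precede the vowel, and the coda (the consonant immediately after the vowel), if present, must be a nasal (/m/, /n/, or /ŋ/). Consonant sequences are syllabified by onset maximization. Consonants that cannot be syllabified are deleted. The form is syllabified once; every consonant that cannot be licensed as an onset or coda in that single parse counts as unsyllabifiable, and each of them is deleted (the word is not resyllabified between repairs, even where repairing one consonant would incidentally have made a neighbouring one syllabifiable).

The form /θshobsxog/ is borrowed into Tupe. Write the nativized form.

The consonants /θ/, /s/, /b/, /s/, /g/ cannot be parsed into a legal (C)V(N) syllable (only a nasal (/m/, /n/, or /ŋ/) is licensed in coda position; onsets are limited to one consonant).
Deleting the stranded consonants removes /θ/, /s/, /b/, /s/, /g/.

hoxo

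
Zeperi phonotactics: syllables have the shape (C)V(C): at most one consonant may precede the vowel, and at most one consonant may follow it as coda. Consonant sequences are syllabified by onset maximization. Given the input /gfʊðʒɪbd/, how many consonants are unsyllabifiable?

The consonants /g/, /d/ cannot be parsed into a legal (C)V(C) syllable (at most one coda consonant is licensed; onsets are limited to one consonant).

2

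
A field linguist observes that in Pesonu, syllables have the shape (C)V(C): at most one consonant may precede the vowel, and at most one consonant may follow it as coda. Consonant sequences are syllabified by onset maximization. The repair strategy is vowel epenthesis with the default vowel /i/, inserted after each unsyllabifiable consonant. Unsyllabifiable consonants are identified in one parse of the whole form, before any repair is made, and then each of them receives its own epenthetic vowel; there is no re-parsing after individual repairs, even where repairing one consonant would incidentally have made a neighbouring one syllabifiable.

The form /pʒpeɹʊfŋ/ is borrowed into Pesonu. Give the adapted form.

Syllabifying with onset maximization leaves /p/, /ʒ/, /ŋ/ stranded (at most one coda consonant is licensed; onsets are limited to one consonant).
Inserting the epenthetic vowel yields /p/ → /pi/, /ʒ/ → /ʒi/, /ŋ/ → /ŋi/.

piʒipeɹʊfŋi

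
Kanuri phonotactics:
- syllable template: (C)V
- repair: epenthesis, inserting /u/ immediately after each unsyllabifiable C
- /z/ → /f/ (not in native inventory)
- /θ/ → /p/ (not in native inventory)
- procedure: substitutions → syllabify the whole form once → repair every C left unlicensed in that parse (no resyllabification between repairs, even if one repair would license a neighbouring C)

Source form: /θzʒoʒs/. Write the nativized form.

pufuʒoʒusu

Substitution: /θ/ → /p/, /z/ → /f/, giving /pfʒoʒs/.
Syllabifying with onset maximization leaves /p/, /f/, /ʒ/, /s/ stranded (no codas are permitted; onsets are limited to one consonant).
Inserting the epenthetic vowel yields /p/ → /pu/, /f/ → /fu/, /ʒ/ → /ʒu/, /s/ → /su/.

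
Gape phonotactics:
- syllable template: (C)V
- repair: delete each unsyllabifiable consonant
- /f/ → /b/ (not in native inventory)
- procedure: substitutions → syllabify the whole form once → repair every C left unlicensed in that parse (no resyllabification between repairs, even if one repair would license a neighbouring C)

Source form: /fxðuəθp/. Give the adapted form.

Substitution: /f/ → /b/, giving /bxðuəθp/.
Syllabifying with onset maximization leaves /b/, /x/, /θ/, /p/ stranded (no codas are permitted; onsets are limited to one consonant).
Deletion applies to /b/, /x/, /θ/, /p/.

ðuə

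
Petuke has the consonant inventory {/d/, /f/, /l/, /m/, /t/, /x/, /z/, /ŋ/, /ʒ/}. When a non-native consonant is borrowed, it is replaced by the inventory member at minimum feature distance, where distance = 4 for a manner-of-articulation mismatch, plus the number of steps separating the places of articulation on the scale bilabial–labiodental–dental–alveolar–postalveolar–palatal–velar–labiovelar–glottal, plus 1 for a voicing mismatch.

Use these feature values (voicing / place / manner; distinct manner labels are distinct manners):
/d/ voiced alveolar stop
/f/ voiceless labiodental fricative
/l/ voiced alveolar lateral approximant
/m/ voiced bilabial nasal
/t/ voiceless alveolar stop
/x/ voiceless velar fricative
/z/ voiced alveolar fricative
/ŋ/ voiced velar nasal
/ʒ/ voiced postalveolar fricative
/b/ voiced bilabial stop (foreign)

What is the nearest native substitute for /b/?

/d/ is closest: same manner (stop), place distance 3 (bilabial→alveolar), same voicing; total 3. Next closest is /m/ at distance 4.

d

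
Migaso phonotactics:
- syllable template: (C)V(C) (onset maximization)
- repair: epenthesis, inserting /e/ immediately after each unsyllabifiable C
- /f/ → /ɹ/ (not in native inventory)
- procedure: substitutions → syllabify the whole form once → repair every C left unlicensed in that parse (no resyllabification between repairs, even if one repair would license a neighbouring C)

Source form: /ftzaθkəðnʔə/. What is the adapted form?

ɹetezaθkəðneʔə

Substitution: /f/ → /ɹ/, giving /ɹtzaθkəðnʔə/.
Under (C)V(C), the unsyllabifiable consonants are /ɹ/, /t/, /n/ (at most one coda consonant is licensed; onsets are limited to one consonant).
Epenthesis after each stranded consonant: /ɹ/ → /ɹe/, /t/ → /te/, /n/ → /ne/.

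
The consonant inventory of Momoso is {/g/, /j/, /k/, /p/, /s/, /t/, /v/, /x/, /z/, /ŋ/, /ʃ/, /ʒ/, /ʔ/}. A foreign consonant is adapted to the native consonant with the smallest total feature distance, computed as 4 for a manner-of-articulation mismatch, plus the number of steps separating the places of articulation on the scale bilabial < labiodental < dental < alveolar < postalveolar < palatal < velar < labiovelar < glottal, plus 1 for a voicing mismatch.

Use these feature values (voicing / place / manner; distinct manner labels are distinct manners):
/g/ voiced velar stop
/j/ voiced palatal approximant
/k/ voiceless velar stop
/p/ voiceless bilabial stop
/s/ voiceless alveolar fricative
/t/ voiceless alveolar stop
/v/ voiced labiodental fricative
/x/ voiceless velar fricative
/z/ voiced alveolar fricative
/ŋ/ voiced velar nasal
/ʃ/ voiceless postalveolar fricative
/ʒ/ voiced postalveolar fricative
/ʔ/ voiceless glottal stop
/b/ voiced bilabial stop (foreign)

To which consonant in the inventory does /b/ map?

/p/ is closest: same manner (stop), place distance 0 (bilabial→bilabial), voicing differs (+1); total 1. Next closest is /t/ at distance 4.

p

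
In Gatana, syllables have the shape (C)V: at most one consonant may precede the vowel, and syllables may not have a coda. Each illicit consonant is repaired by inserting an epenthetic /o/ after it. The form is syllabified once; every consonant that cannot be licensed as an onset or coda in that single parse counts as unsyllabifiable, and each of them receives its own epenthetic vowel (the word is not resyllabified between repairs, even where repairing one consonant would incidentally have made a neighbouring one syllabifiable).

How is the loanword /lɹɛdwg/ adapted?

The consonants /l/, /d/, /w/, /g/ cannot be parsed into a legal (C)V syllable (no codas are permitted; onsets are limited to one consonant).
Epenthesis after each stranded consonant: /l/ → /lo/, /d/ → /do/, /w/ → /wo/, /g/ → /go/.

loɹɛdowogo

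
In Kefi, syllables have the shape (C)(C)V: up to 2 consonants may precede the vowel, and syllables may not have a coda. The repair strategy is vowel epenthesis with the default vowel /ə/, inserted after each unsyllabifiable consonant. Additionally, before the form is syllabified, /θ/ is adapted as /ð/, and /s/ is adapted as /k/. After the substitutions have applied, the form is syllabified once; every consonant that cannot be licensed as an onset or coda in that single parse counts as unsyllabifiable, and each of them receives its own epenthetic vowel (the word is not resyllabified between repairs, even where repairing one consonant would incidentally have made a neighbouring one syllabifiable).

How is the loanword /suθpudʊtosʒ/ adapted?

kuðpudʊtokəʒə

Substitution: /s/ → /k/, /θ/ → /ð/, giving /kuðpudʊtokʒ/.
Syllabifying with onset maximization leaves /k/, /ʒ/ stranded (no codas are permitted; onsets may contain at most 2 consonants).
Each unlicensed consonant becomes the onset of a new syllable: /k/ → /kə/, /ʒ/ → /ʒə/.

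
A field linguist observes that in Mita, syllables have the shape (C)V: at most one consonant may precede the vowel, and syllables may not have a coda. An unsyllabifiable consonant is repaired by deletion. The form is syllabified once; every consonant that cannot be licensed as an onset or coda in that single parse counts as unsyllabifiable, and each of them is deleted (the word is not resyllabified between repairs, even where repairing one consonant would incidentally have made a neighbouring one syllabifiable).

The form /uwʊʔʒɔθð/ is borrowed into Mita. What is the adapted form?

Syllabifying with onset maximization leaves /ʔ/, /θ/, /ð/ stranded (no codas are permitted; onsets are limited to one consonant).
Deletion applies to /ʔ/, /θ/, /ð/.

uwʊʒɔ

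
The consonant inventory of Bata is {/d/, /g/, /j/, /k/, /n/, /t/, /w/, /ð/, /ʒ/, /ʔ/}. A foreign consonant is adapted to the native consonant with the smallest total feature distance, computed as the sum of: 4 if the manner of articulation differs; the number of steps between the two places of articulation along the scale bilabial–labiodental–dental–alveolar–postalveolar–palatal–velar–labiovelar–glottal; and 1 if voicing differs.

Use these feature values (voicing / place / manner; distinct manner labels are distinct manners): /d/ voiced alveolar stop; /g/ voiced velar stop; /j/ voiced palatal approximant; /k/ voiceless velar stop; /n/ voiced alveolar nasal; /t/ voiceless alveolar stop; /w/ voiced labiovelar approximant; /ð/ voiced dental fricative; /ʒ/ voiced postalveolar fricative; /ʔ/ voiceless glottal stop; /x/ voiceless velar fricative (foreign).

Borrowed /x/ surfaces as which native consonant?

ʒ

/ʒ/ is closest: same manner (fricative), place distance 2 (velar→postalveolar), voicing differs (+1); total 3. Next closest is /k/ at distance 4.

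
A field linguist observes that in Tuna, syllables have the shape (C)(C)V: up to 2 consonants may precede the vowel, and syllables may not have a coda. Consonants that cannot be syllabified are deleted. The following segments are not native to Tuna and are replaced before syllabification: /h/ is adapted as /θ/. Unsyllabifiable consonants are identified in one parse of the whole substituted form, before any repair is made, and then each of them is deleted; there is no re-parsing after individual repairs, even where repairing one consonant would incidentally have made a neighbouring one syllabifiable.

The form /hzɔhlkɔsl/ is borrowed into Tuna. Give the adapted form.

θzɔlkɔ

Substitution: /h/ → /θ/, giving /θzɔθlkɔsl/.
Under (C)(C)V, the unsyllabifiable consonants are /θ/, /s/, /l/ (no codas are permitted; onsets may contain at most 2 consonants).
Deletion applies to /θ/, /s/, /l/.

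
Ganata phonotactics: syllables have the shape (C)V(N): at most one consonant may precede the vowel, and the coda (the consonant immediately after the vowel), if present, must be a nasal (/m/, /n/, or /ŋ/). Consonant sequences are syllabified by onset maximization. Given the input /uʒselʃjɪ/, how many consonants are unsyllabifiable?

3

Syllabifying with onset maximization leaves /ʒ/, /l/, /ʃ/ stranded (only a nasal (/m/, /n/, or /ŋ/) is licensed in coda position; onsets are limited to one consonant).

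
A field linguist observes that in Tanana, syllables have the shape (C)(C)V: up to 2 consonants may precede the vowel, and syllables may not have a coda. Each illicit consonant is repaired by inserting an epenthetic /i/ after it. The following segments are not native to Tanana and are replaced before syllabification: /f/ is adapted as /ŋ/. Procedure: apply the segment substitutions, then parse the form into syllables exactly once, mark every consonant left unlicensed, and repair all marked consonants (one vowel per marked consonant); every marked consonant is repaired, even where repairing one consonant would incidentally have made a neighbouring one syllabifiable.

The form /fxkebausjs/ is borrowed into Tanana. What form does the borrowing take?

Substitution: /f/ → /ŋ/, giving /ŋxkebausjs/.
The consonants /ŋ/, /s/, /j/, /s/ cannot be parsed into a legal (C)(C)V syllable (no codas are permitted; onsets may contain at most 2 consonants).
Epenthesis after each stranded consonant: /ŋ/ → /ŋi/, /s/ → /si/, /j/ → /ji/, /s/ → /si/.

ŋixkebausijisi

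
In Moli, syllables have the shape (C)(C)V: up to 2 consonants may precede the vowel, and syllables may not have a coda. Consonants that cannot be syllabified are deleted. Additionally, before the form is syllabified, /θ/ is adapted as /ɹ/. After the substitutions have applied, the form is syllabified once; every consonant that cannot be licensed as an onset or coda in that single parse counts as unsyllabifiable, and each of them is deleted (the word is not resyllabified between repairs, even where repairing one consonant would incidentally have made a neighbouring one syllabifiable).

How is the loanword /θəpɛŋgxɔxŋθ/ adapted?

Substitution: /θ/ → /ɹ/, giving /ɹəpɛŋgxɔxŋɹ/.
Syllabifying with onset maximization leaves /ŋ/, /x/, /ŋ/, /ɹ/ stranded (no codas are permitted; onsets may contain at most 2 consonants).
Deletion applies to /ŋ/, /x/, /ŋ/, /ɹ/.

ɹəpɛgxɔ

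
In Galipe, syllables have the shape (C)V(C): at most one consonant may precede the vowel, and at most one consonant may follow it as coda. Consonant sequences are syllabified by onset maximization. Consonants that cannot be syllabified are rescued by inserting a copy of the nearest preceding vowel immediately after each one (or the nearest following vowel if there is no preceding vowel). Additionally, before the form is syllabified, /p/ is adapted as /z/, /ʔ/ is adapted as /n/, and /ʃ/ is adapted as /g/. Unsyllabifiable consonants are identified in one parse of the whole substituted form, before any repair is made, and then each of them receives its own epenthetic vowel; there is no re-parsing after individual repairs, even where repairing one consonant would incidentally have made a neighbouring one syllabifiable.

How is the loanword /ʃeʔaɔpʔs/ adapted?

Substitution: /ʃ/ → /g/, /ʔ/ → /n/, /p/ → /z/, giving /genaɔzns/.
Under (C)V(C), the unsyllabifiable consonants are /n/, /s/ (at most one coda consonant is licensed; onsets are limited to one consonant).
Each unlicensed consonant becomes the onset of a new syllable: /n/ → /nɔ/, /s/ → /sɔ/.

genaɔznɔsɔ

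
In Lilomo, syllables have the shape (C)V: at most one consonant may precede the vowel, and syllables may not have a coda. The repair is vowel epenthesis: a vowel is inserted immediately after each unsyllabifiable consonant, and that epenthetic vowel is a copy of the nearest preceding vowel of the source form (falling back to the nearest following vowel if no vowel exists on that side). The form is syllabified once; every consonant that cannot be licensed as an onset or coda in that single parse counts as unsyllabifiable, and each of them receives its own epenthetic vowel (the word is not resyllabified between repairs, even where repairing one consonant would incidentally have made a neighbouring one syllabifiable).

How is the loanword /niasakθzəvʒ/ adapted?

Syllabifying with onset maximization leaves /k/, /θ/, /v/, /ʒ/ stranded (no codas are permitted; onsets are limited to one consonant).
Each unlicensed consonant becomes the onset of a new syllable: /k/ → /ka/, /θ/ → /θa/, /v/ → /və/, /ʒ/ → /ʒə/.

niasakaθazəvəʒə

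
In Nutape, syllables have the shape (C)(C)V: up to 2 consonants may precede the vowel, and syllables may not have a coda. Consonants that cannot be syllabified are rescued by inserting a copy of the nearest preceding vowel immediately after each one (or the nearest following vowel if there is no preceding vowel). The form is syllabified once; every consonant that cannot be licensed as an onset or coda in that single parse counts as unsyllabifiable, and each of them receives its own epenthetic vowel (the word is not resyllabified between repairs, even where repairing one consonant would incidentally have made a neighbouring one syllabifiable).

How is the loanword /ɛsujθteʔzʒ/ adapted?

ɛsujuθteʔezeʒe

Syllabifying with onset maximization leaves /j/, /ʔ/, /z/, /ʒ/ stranded (no codas are permitted; onsets may contain at most 2 consonants).
Inserting the epenthetic vowel yields /j/ → /ju/, /ʔ/ → /ʔe/, /z/ → /ze/, /ʒ/ → /ʒe/.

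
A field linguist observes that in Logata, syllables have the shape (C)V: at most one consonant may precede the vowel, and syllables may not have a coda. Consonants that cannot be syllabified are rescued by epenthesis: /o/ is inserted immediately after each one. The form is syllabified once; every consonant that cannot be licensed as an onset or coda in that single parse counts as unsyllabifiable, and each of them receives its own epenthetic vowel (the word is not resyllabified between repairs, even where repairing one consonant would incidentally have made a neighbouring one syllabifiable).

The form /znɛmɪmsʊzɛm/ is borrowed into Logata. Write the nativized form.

zonɛmɪmosʊzɛmo

Syllabifying with onset maximization leaves /z/, /m/, /m/ stranded (no codas are permitted; onsets are limited to one consonant).
Each unlicensed consonant becomes the onset of a new syllable: /z/ → /zo/, /m/ → /mo/, /m/ → /mo/.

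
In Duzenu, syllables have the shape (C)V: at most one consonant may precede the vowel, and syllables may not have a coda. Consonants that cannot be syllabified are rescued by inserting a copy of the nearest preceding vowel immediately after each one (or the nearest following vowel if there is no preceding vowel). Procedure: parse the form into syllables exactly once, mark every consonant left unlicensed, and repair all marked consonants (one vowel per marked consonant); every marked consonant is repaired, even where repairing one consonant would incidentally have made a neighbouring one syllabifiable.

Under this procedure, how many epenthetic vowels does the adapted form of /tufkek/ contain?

The unsyllabifiable consonants are /f/, /k/; each receives one epenthetic vowel.

2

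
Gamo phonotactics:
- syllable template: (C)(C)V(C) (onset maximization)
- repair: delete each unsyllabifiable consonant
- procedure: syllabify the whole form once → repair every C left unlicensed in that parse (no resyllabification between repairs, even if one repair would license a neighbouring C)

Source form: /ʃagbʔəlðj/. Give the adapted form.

ʃagbʔəl

Under (C)(C)V(C), the unsyllabifiable consonants are /ð/, /j/ (at most one coda consonant is licensed; onsets may contain at most 2 consonants).
Deletion applies to /ð/, /j/.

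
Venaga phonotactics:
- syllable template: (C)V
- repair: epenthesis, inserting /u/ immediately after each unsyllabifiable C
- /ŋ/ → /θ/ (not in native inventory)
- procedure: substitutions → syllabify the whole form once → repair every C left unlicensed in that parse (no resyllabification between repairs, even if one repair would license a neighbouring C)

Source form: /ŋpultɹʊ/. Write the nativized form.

Substitution: /ŋ/ → /θ/, giving /θpultɹʊ/.
Syllabifying with onset maximization leaves /θ/, /l/, /t/ stranded (no codas are permitted; onsets are limited to one consonant).
Epenthesis after each stranded consonant: /θ/ → /θu/, /l/ → /lu/, /t/ → /tu/.

θupulutuɹʊ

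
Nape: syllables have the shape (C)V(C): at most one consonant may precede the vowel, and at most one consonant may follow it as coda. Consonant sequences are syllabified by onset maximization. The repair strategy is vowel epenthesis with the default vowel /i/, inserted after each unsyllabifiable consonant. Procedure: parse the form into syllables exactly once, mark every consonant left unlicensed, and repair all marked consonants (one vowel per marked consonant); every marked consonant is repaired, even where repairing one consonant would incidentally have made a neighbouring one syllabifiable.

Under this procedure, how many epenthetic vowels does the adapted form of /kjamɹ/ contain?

2

The unsyllabifiable consonants are /k/, /ɹ/; each receives one epenthetic vowel.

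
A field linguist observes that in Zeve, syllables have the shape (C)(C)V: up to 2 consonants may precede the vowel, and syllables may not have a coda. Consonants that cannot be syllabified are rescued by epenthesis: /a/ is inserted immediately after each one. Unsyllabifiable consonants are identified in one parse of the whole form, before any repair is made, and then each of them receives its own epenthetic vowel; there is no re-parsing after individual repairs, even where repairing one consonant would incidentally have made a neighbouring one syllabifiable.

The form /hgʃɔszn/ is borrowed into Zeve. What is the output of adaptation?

Syllabifying with onset maximization leaves /h/, /s/, /z/, /n/ stranded (no codas are permitted; onsets may contain at most 2 consonants).
Epenthesis after each stranded consonant: /h/ → /ha/, /s/ → /sa/, /z/ → /za/, /n/ → /na/.

hagʃɔsazana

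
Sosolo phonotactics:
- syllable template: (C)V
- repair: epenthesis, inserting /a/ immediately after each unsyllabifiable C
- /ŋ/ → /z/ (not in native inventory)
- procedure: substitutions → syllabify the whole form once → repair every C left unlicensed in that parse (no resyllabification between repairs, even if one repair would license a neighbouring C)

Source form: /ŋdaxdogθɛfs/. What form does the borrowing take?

zadaxadogaθɛfasa

Substitution: /ŋ/ → /z/, giving /zdaxdogθɛfs/.
Syllabifying with onset maximization leaves /z/, /x/, /g/, /f/, /s/ stranded (no codas are permitted; onsets are limited to one consonant).
Each unlicensed consonant becomes the onset of a new syllable: /z/ → /za/, /x/ → /xa/, /g/ → /ga/, /f/ → /fa/, /s/ → /sa/.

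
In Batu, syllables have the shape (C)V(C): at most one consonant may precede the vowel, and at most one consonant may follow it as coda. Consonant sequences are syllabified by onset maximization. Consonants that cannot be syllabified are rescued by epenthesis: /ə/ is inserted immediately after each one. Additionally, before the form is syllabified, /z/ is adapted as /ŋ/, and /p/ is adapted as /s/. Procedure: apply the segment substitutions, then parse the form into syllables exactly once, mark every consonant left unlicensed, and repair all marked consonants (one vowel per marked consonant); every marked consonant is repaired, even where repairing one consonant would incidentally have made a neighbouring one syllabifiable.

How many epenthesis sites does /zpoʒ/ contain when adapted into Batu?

1

After substitution the input is /ŋsoʒ/.
The unsyllabifiable consonants are /ŋ/; each receives one epenthetic vowel.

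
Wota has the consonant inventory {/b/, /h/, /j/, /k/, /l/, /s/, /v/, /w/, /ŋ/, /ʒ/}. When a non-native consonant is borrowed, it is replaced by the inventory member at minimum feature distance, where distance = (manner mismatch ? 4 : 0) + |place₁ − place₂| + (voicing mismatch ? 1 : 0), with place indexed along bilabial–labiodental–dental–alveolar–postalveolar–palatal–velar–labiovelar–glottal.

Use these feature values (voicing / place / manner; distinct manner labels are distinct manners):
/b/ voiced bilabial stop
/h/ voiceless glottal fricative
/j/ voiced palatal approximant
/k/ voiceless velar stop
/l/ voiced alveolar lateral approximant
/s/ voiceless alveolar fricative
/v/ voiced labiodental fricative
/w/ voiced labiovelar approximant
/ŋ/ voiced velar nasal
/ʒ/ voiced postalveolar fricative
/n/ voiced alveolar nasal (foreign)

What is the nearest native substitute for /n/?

/ŋ/ is closest: same manner (nasal), place distance 3 (alveolar→velar), same voicing; total 3. Next closest is /l/ at distance 4.

ŋ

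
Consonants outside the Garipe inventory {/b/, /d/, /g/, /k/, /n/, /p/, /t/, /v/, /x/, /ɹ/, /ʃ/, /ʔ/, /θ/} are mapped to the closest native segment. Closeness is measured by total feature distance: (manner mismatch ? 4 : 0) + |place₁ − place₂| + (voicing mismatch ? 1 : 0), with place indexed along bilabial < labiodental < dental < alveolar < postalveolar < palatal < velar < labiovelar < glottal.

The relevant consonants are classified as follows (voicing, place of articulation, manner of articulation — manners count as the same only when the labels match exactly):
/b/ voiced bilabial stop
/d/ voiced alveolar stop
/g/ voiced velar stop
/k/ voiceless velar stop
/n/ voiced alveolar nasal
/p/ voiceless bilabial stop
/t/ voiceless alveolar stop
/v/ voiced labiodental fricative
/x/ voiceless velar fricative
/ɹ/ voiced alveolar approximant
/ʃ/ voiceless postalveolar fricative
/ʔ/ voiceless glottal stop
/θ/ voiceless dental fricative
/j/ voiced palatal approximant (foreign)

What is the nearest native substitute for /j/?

ɹ

/ɹ/ is closest: same manner (approximant), place distance 2 (palatal→alveolar), same voicing; total 2. Next closest is /g/ at distance 5.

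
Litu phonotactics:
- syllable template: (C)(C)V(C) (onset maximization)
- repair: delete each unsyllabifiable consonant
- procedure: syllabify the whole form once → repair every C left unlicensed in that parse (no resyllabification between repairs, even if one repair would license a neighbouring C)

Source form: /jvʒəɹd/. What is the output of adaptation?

vʒəɹ

Under (C)(C)V(C), the unsyllabifiable consonants are /j/, /d/ (at most one coda consonant is licensed; onsets may contain at most 2 consonants).
Deleting the stranded consonants removes /j/, /d/.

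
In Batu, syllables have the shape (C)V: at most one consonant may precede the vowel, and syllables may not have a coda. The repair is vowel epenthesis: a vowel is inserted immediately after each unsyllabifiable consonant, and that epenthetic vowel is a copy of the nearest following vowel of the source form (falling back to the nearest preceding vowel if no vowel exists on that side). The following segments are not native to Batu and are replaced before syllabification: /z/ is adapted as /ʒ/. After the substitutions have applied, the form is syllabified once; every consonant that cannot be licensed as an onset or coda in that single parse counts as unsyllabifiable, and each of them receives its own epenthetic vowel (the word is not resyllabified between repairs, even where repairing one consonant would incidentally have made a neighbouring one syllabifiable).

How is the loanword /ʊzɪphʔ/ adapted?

Substitution: /z/ → /ʒ/, giving /ʊʒɪphʔ/.
The consonants /p/, /h/, /ʔ/ cannot be parsed into a legal (C)V syllable (no codas are permitted; onsets are limited to one consonant).
Epenthesis after each stranded consonant: /p/ → /pɪ/, /h/ → /hɪ/, /ʔ/ → /ʔɪ/.

ʊʒɪpɪhɪʔɪ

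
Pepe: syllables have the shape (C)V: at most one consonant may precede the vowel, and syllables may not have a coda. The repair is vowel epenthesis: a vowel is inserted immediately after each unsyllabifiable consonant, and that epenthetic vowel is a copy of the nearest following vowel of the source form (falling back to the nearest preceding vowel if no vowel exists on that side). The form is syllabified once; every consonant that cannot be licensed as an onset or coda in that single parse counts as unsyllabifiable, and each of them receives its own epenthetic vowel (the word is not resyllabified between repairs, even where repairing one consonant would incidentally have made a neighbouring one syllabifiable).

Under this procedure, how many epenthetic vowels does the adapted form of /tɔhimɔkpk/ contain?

3

The unsyllabifiable consonants are /k/, /p/, /k/; each receives one epenthetic vowel.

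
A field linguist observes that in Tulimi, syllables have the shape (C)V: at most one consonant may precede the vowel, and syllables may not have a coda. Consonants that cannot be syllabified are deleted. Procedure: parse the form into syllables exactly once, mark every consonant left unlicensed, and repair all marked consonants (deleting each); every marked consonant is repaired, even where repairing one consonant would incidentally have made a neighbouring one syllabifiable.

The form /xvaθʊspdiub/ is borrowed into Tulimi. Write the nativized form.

Under (C)V, the unsyllabifiable consonants are /x/, /s/, /p/, /b/ (no codas are permitted; onsets are limited to one consonant).
Deletion applies to /x/, /s/, /p/, /b/.

vaθʊdiu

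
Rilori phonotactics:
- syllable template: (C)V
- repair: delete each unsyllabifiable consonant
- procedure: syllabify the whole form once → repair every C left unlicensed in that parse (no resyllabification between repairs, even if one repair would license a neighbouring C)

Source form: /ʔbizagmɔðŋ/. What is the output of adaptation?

bizamɔ

Under (C)V, the unsyllabifiable consonants are /ʔ/, /g/, /ð/, /ŋ/ (no codas are permitted; onsets are limited to one consonant).
Each unlicensed consonant is deleted: /ʔ/, /g/, /ð/, /ŋ/.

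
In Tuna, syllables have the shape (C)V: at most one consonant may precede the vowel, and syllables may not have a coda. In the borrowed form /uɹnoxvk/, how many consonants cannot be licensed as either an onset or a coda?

4

Under (C)V, the unsyllabifiable consonants are /ɹ/, /x/, /v/, /k/ (no codas are permitted; onsets are limited to one consonant).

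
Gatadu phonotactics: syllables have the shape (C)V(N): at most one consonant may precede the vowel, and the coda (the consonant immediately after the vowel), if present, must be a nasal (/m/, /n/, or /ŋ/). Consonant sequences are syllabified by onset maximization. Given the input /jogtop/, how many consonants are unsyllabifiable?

2

The consonants /g/, /p/ cannot be parsed into a legal (C)V(N) syllable (only a nasal (/m/, /n/, or /ŋ/) is licensed in coda position; onsets are limited to one consonant).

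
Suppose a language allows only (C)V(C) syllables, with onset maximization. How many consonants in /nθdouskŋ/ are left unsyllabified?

The consonants /n/, /θ/, /k/, /ŋ/ cannot be parsed into a legal (C)V(C) syllable (at most one coda consonant is licensed; onsets are limited to one consonant).

4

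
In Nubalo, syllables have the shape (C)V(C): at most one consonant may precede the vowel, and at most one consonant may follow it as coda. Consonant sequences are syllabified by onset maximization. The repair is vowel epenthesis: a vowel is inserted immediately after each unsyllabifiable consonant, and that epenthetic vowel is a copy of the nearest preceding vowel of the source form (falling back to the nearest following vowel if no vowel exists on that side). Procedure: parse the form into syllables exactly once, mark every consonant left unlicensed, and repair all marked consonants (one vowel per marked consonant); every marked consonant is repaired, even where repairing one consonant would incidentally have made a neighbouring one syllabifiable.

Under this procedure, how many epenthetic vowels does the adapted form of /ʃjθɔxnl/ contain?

The unsyllabifiable consonants are /ʃ/, /j/, /n/, /l/; each receives one epenthetic vowel.

4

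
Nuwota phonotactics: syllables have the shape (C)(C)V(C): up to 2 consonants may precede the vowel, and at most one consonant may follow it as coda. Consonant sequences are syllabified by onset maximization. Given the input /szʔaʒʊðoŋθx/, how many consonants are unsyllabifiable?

Syllabifying with onset maximization leaves /s/, /θ/, /x/ stranded (at most one coda consonant is licensed; onsets may contain at most 2 consonants).

3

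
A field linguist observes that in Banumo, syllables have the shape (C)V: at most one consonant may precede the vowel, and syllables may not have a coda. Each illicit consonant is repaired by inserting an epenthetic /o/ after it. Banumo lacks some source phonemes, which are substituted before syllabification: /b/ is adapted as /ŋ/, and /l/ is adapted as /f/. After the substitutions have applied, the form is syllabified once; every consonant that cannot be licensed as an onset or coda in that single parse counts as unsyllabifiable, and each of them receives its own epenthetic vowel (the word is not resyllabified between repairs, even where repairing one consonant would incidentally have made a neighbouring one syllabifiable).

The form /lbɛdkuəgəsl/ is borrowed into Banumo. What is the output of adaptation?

Substitution: /l/ → /f/, /b/ → /ŋ/, giving /fŋɛdkuəgəsf/.
The consonants /f/, /d/, /s/, /f/ cannot be parsed into a legal (C)V syllable (no codas are permitted; onsets are limited to one consonant).
Epenthesis after each stranded consonant: /f/ → /fo/, /d/ → /do/, /s/ → /so/, /f/ → /fo/.

foŋɛdokuəgəsofo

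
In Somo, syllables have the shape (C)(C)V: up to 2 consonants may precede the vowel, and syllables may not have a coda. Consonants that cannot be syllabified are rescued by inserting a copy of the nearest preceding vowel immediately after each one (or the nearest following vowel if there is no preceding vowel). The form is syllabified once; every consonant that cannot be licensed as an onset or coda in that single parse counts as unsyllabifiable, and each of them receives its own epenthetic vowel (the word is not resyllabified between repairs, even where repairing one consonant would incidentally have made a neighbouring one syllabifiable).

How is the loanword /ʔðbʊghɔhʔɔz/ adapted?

ʔʊðbʊghɔhʔɔzɔ

Syllabifying with onset maximization leaves /ʔ/, /z/ stranded (no codas are permitted; onsets may contain at most 2 consonants).
Epenthesis after each stranded consonant: /ʔ/ → /ʔʊ/, /z/ → /zɔ/.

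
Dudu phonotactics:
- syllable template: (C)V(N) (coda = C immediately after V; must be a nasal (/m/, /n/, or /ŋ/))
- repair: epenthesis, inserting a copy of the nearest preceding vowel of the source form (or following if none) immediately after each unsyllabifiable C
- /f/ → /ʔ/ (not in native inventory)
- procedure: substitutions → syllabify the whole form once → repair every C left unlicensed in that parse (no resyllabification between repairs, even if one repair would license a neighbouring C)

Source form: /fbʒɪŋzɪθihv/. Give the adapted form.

Substitution: /f/ → /ʔ/, giving /ʔbʒɪŋzɪθihv/.
The consonants /ʔ/, /b/, /h/, /v/ cannot be parsed into a legal (C)V(N) syllable (only a nasal (/m/, /n/, or /ŋ/) is licensed in coda position; onsets are limited to one consonant).
Inserting the epenthetic vowel yields /ʔ/ → /ʔɪ/, /b/ → /bɪ/, /h/ → /hi/, /v/ → /vi/.

ʔɪbɪʒɪŋzɪθihivi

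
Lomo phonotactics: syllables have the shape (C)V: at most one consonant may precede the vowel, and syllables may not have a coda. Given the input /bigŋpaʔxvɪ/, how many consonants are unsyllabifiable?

Syllabifying with onset maximization leaves /g/, /ŋ/, /ʔ/, /x/ stranded (no codas are permitted; onsets are limited to one consonant).

4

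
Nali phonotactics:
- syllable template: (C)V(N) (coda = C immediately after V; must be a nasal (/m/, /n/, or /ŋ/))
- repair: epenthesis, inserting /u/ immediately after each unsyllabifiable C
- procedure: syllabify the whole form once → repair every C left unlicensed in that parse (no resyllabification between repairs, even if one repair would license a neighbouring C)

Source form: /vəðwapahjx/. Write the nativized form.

vəðuwapahujuxu

Syllabifying with onset maximization leaves /ð/, /h/, /j/, /x/ stranded (only a nasal (/m/, /n/, or /ŋ/) is licensed in coda position; onsets are limited to one consonant).
Inserting the epenthetic vowel yields /ð/ → /ðu/, /h/ → /hu/, /j/ → /ju/, /x/ → /xu/.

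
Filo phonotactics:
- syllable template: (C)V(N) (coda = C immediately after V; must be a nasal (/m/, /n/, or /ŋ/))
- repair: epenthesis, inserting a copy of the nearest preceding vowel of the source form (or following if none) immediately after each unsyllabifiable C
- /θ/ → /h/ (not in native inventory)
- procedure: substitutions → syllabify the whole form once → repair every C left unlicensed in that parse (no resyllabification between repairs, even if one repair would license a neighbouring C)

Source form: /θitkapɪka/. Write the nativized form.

hitikapɪka

Substitution: /θ/ → /h/, giving /hitkapɪka/.
Syllabifying with onset maximization leaves /t/ stranded (only a nasal (/m/, /n/, or /ŋ/) is licensed in coda position; onsets are limited to one consonant).
Inserting the epenthetic vowel yields /t/ → /ti/.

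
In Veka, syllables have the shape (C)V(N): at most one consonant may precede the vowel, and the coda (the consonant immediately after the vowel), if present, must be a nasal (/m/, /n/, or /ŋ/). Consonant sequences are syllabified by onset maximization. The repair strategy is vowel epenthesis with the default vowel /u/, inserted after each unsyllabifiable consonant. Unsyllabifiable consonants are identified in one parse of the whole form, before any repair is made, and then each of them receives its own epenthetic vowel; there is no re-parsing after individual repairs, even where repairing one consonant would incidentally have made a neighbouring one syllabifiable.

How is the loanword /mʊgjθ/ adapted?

mʊgujuθu

Under (C)V(N), the unsyllabifiable consonants are /g/, /j/, /θ/ (only a nasal (/m/, /n/, or /ŋ/) is licensed in coda position; onsets are limited to one consonant).
Each unlicensed consonant becomes the onset of a new syllable: /g/ → /gu/, /j/ → /ju/, /θ/ → /θu/.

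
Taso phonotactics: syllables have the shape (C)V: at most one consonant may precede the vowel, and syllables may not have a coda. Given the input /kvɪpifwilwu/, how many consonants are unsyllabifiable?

Under (C)V, the unsyllabifiable consonants are /k/, /f/, /l/ (no codas are permitted; onsets are limited to one consonant).

3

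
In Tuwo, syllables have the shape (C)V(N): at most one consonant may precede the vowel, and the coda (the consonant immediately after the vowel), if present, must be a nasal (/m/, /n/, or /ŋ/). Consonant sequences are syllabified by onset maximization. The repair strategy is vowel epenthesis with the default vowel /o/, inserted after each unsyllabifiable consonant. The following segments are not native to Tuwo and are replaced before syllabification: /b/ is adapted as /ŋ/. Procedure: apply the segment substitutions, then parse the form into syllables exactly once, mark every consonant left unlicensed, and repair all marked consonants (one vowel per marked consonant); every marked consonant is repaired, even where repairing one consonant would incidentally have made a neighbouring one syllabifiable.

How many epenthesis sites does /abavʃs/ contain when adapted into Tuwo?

After substitution the input is /aŋavʃs/.
The unsyllabifiable consonants are /v/, /ʃ/, /s/; each receives one epenthetic vowel.

3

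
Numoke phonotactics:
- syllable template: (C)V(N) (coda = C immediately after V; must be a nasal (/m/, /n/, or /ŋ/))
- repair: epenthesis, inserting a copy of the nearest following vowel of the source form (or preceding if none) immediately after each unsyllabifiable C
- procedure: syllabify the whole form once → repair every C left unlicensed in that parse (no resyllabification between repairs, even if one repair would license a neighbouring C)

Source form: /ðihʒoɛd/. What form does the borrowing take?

Under (C)V(N), the unsyllabifiable consonants are /h/, /d/ (only a nasal (/m/, /n/, or /ŋ/) is licensed in coda position; onsets are limited to one consonant).
Epenthesis after each stranded consonant: /h/ → /ho/, /d/ → /dɛ/.

ðihoʒoɛdɛ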